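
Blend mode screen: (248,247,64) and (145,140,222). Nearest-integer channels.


Screen: C = 255 - (255-A)×(255-B)/255, rounded to nearest integer
R: 255 - (255-248)×(255-145)/255 = 255 - 770/255 ≈ 255 - 3.020 = 251.980 → 252
G: 255 - (255-247)×(255-140)/255 = 255 - 920/255 ≈ 255 - 3.608 = 251.392 → 251
B: 255 - (255-64)×(255-222)/255 = 255 - 6303/255 ≈ 255 - 24.718 = 230.282 → 230
= RGB(252, 251, 230)


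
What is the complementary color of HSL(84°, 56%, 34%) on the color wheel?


Complement = opposite side of color wheel = hue + 180°
H' = (84 + 180) mod 360 = 264°
S and L unchanged.
= HSL(264°, 56%, 34%)


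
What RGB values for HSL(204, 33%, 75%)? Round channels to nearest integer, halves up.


H=204°, S=0.33, L=0.75
C = (1-|2L-1|)×S = (1-|0.50|)×0.33 = 0.165
H' = H/60 = 204/60 ≈ 3.4000; X = C×(1-|H' mod 2 - 1|) = 0.099
m = L - C/2 = 0.75 - 0.0825 = 0.6675
Sector ⌊H'⌋ = 3 → (R',G',B') = (0.0, 0.099, 0.165)
RGB = ((R'+m)×255, (G'+m)×255, (B'+m)×255) = (170.2125, 195.4575, 212.2875)
Round half up → RGB(170, 195, 212)


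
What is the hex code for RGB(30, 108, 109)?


R = 30 → 1E (hex)
G = 108 → 6C (hex)
B = 109 → 6D (hex)
Hex = #1E6C6D


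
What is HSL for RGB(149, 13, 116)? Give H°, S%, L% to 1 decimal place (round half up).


Normalize: R'=149/255≈0.5843, G'=13/255≈0.0510, B'=116/255≈0.4549
Max=149/255, Min=13/255, Δ=Max-Min=136/255
L = (Max+Min)/2 = (149+13)/510 = 162/510 = 0.31764… → L = 31.8%
L ≤ 0.5 → S = Δ/(Max+Min) = 136/(149+13) = 136/162 = 0.83950… → S = 84.0%
(the 1/255 factors cancel in S and H, so raw channel differences can be used)
Max is R' → H = 60 × (((G-B)/Δ) mod 6) = 60 × (((13-116)/136) mod 6)
  (-103)/136 = -0.7573…; negative, so add 6 → 5.2426…
  H = 60 × 5.2426… = 314.558…° → H = 314.6°
= HSL(314.6°, 84.0%, 31.8%)


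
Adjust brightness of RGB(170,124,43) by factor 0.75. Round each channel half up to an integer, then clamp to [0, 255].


Multiply each channel by 0.75, round half up, clamp to [0, 255]
R: 170×0.75 = 127.5 → round → 128
G: 124×0.75 = 93
B: 43×0.75 = 32.25 → round → 32
= RGB(128, 93, 32)


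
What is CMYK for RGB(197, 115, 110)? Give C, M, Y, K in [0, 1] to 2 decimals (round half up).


R'=197/255≈0.7725, G'=115/255≈0.4510, B'=110/255≈0.4314
K = 1 - max(R',G',B') = 1 - 197/255 = 58/255 = 0.22745… → 0.23
(1-R'-K)/(1-K) simplifies to (max-R)/max with max = 197:
C = (197-197)/197 = 0/197 = 0 → 0.00
M = (197-115)/197 = 82/197 = 0.41624… → 0.42
Y = (197-110)/197 = 87/197 = 0.44162… → 0.44
= CMYK(0.00, 0.42, 0.44, 0.23)


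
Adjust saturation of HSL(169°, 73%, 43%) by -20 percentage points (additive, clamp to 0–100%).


Original S = 73%
Adjustment = -20 percentage points
New S = 73 + (-20) = 53
Clamp to [0, 100] → 53
= HSL(169°, 53%, 43%)


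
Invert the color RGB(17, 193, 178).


Invert: (255-R, 255-G, 255-B)
R: 255-17 = 238
G: 255-193 = 62
B: 255-178 = 77
= RGB(238, 62, 77)


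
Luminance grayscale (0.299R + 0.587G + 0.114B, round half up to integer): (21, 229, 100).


Gray = 0.299×R + 0.587×G + 0.114×B
Gray = 0.299×21 + 0.587×229 + 0.114×100
Gray = 6.279 + 134.423 + 11.400
Gray = 152.102 → round half up → 152
Gray = 152


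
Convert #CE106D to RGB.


CE → 206 (R)
10 → 16 (G)
6D → 109 (B)
= RGB(206, 16, 109)


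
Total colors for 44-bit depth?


Colors = 2^bits = 2^44
= 17,592,186,044,416 colors


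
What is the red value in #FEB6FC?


Color: #FEB6FC
R = FE = 254
G = B6 = 182
B = FC = 252
Red = 254


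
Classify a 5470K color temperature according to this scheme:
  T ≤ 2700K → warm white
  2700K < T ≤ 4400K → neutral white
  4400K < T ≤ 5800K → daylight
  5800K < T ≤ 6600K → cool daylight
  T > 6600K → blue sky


Temperature: 5470K
4400K < 5470K ≤ 5800K → daylight
Classification: daylight


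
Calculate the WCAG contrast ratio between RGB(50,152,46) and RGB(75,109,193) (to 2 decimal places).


Linearize each sRGB channel c=v/255: c/12.92 if c ≤ 0.04045 else ((c+0.055)/1.055)^2.4
L = 0.2126×R_lin + 0.7152×G_lin + 0.0722×B_lin
Color 1 (50,152,46):
  R=50: 50/255≈0.1961 > 0.04045 → ((0.1961+0.055)/1.055)^2.4 ≈ 0.03190
  G=152: 152/255≈0.5961 > 0.04045 → ((0.5961+0.055)/1.055)^2.4 ≈ 0.31399
  B=46: 46/255≈0.1804 > 0.04045 → ((0.1804+0.055)/1.055)^2.4 ≈ 0.02732
  L1 = 0.2126×0.03190 + 0.7152×0.31399 + 0.0722×0.02732 ≈ 0.23332
Color 2 (75,109,193):
  R=75: 75/255≈0.2941 > 0.04045 → ((0.2941+0.055)/1.055)^2.4 ≈ 0.07036
  G=109: 109/255≈0.4275 > 0.04045 → ((0.4275+0.055)/1.055)^2.4 ≈ 0.15293
  B=193: 193/255≈0.7569 > 0.04045 → ((0.7569+0.055)/1.055)^2.4 ≈ 0.53328
  L2 = 0.2126×0.07036 + 0.7152×0.15293 + 0.0722×0.53328 ≈ 0.16283
Lighter = 0.23332, Darker = 0.16283
Ratio = (L_lighter + 0.05) / (L_darker + 0.05)
Ratio = (0.23332 + 0.05) / (0.16283 + 0.05) = 0.28332 / 0.21283 ≈ 1.3312
Ratio ≈ 1.33:1


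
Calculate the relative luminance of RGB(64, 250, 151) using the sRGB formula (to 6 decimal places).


Linearize each channel (sRGB transfer function): c = v/255; c_lin = c/12.92 if c ≤ 0.04045, else ((c+0.055)/1.055)^2.4
  R: 64/255 ≈ 0.250980 > 0.04045 → ((0.250980+0.055)/1.055)^2.4 ≈ 0.051269
  G: 250/255 ≈ 0.980392 > 0.04045 → ((0.980392+0.055)/1.055)^2.4 ≈ 0.955973
  B: 151/255 ≈ 0.592157 > 0.04045 → ((0.592157+0.055)/1.055)^2.4 ≈ 0.309469
R_lin = 0.051269, G_lin = 0.955973, B_lin = 0.309469
L = 0.2126×R + 0.7152×G + 0.0722×B
L = 0.2126×0.051269 + 0.7152×0.955973 + 0.0722×0.309469
L ≈ 0.716956


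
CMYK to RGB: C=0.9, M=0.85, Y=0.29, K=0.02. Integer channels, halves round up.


R = 255 × (1-C) × (1-K) = 255 × 0.10 × 0.98 = 24.99 → 25
G = 255 × (1-M) × (1-K) = 255 × 0.15 × 0.98 = 37.485 → 37
B = 255 × (1-Y) × (1-K) = 255 × 0.71 × 0.98 = 177.429 → 177
= RGB(25, 37, 177)


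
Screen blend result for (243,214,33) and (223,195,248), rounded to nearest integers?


Screen: C = 255 - (255-A)×(255-B)/255, rounded to nearest integer
R: 255 - (255-243)×(255-223)/255 = 255 - 384/255 ≈ 255 - 1.506 = 253.494 → 253
G: 255 - (255-214)×(255-195)/255 = 255 - 2460/255 ≈ 255 - 9.647 = 245.353 → 245
B: 255 - (255-33)×(255-248)/255 = 255 - 1554/255 ≈ 255 - 6.094 = 248.906 → 249
= RGB(253, 245, 249)


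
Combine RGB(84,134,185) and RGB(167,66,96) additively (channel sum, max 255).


Additive: each channel = min(255, C₁+C₂)
R: 84+167 = 251 → 251
G: 134+66 = 200 → 200
B: 185+96 = 281 → 255
= RGB(251, 200, 255)


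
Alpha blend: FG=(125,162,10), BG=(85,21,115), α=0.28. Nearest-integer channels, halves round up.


C = α×F + (1-α)×B, with 1-α = 0.72
R: 0.28×125 + 0.72×85 = 35.00 + 61.20 = 96.20 → 96
G: 0.28×162 + 0.72×21 = 45.36 + 15.12 = 60.48 → 60
B: 0.28×10 + 0.72×115 = 2.80 + 82.80 = 85.60 → 86
= RGB(96, 60, 86)


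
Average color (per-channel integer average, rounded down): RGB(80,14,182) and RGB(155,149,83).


Midpoint: each channel = ⌊(C₁+C₂)/2⌋
R: ⌊(80+155)/2⌋ = 117
G: ⌊(14+149)/2⌋ = 81
B: ⌊(182+83)/2⌋ = 132
= RGB(117, 81, 132)


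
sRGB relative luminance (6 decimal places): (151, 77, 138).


Linearize each channel (sRGB transfer function): c = v/255; c_lin = c/12.92 if c ≤ 0.04045, else ((c+0.055)/1.055)^2.4
  R: 151/255 ≈ 0.592157 > 0.04045 → ((0.592157+0.055)/1.055)^2.4 ≈ 0.309469
  G: 77/255 ≈ 0.301961 > 0.04045 → ((0.301961+0.055)/1.055)^2.4 ≈ 0.074214
  B: 138/255 ≈ 0.541176 > 0.04045 → ((0.541176+0.055)/1.055)^2.4 ≈ 0.254152
R_lin = 0.309469, G_lin = 0.074214, B_lin = 0.254152
L = 0.2126×R + 0.7152×G + 0.0722×B
L = 0.2126×0.309469 + 0.7152×0.074214 + 0.0722×0.254152
L ≈ 0.137220


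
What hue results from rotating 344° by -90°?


New hue = (H + rotation) mod 360
New hue = (344 -90) mod 360
= 254 mod 360
= 254°


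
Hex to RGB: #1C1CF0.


1C → 28 (R)
1C → 28 (G)
F0 → 240 (B)
= RGB(28, 28, 240)


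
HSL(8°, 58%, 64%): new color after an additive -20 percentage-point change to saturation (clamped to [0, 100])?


Original S = 58%
Adjustment = -20 percentage points
New S = 58 + (-20) = 38
Clamp to [0, 100] → 38
= HSL(8°, 38%, 64%)


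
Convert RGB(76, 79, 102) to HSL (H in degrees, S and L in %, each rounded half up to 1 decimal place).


Normalize: R'=76/255≈0.2980, G'=79/255≈0.3098, B'=102/255≈0.4000
Max=102/255, Min=76/255, Δ=Max-Min=26/255
L = (Max+Min)/2 = (102+76)/510 = 178/510 = 0.34901… → L = 34.9%
L ≤ 0.5 → S = Δ/(Max+Min) = 26/(102+76) = 26/178 = 0.14606… → S = 14.6%
(the 1/255 factors cancel in S and H, so raw channel differences can be used)
Max is B' → H = 60 × ((R-G)/Δ + 4) = 60 × ((76-79)/26 + 4)
  -3/26 + 4 = -0.1153… + 4 = 3.8846…
  H = 60 × 3.8846… = 233.076…° → H = 233.1°
= HSL(233.1°, 14.6%, 34.9%)


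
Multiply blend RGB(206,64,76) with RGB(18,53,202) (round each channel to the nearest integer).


Multiply: C = A×B/255, rounded to nearest integer
R: 206×18/255 = 3708/255 ≈ 14.541 → 15
G: 64×53/255 = 3392/255 ≈ 13.302 → 13
B: 76×202/255 = 15352/255 ≈ 60.204 → 60
= RGB(15, 13, 60)


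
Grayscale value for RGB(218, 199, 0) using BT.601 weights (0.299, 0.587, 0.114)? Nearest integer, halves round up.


Gray = 0.299×R + 0.587×G + 0.114×B
Gray = 0.299×218 + 0.587×199 + 0.114×0
Gray = 65.182 + 116.813 + 0.000
Gray = 181.995 → round half up → 182
Gray = 182


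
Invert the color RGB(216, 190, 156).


Invert: (255-R, 255-G, 255-B)
R: 255-216 = 39
G: 255-190 = 65
B: 255-156 = 99
= RGB(39, 65, 99)


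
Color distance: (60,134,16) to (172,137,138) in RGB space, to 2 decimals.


d = √[(R₁-R₂)² + (G₁-G₂)² + (B₁-B₂)²]
d = √[(60-172)² + (134-137)² + (16-138)²]
d = √[12544 + 9 + 14884]
d = √27437
d ≈ 165.64


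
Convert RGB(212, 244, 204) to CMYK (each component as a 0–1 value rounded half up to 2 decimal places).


R'=212/255≈0.8314, G'=244/255≈0.9569, B'=204/255≈0.8000
K = 1 - max(R',G',B') = 1 - 244/255 = 11/255 = 0.04313… → 0.04
(1-R'-K)/(1-K) simplifies to (max-R)/max with max = 244:
C = (244-212)/244 = 32/244 = 0.13114… → 0.13
M = (244-244)/244 = 0/244 = 0 → 0.00
Y = (244-204)/244 = 40/244 = 0.16393… → 0.16
= CMYK(0.13, 0.00, 0.16, 0.04)


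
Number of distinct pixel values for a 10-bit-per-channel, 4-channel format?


Total bits = 10 bits/channel × 4 channels = 40 bits
Distinct pixel values = 2^40
= 1,099,511,627,776 pixel values


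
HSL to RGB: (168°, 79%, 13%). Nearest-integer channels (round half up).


H=168°, S=0.79, L=0.13
C = (1-|2L-1|)×S = (1-|-0.74|)×0.79 = 0.2054
H' = H/60 = 168/60 ≈ 2.8000; X = C×(1-|H' mod 2 - 1|) = 0.16432
m = L - C/2 = 0.13 - 0.1027 = 0.0273
Sector ⌊H'⌋ = 2 → (R',G',B') = (0.0, 0.2054, 0.16432)
RGB = ((R'+m)×255, (G'+m)×255, (B'+m)×255) = (6.9615, 59.3385, 48.8631)
Round half up → RGB(7, 59, 49)


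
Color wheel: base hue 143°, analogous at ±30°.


Base hue: 143°
Left analog: (143 - 30) mod 360 = 113°
Right analog: (143 + 30) mod 360 = 173°
Analogous hues = 113° and 173°


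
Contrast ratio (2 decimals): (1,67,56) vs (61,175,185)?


Linearize each sRGB channel c=v/255: c/12.92 if c ≤ 0.04045 else ((c+0.055)/1.055)^2.4
L = 0.2126×R_lin + 0.7152×G_lin + 0.0722×B_lin
Color 1 (1,67,56):
  R=1: 1/255≈0.0039 ≤ 0.04045 → 0.0039/12.92 ≈ 0.00030
  G=67: 67/255≈0.2627 > 0.04045 → ((0.2627+0.055)/1.055)^2.4 ≈ 0.05613
  B=56: 56/255≈0.2196 > 0.04045 → ((0.2196+0.055)/1.055)^2.4 ≈ 0.03955
  L1 = 0.2126×0.00030 + 0.7152×0.05613 + 0.0722×0.03955 ≈ 0.04306
Color 2 (61,175,185):
  R=61: 61/255≈0.2392 > 0.04045 → ((0.2392+0.055)/1.055)^2.4 ≈ 0.04667
  G=175: 175/255≈0.6863 > 0.04045 → ((0.6863+0.055)/1.055)^2.4 ≈ 0.42869
  B=185: 185/255≈0.7255 > 0.04045 → ((0.7255+0.055)/1.055)^2.4 ≈ 0.48515
  L2 = 0.2126×0.04667 + 0.7152×0.42869 + 0.0722×0.48515 ≈ 0.35155
Lighter = 0.35155, Darker = 0.04306
Ratio = (L_lighter + 0.05) / (L_darker + 0.05)
Ratio = (0.35155 + 0.05) / (0.04306 + 0.05) = 0.40155 / 0.09306 ≈ 4.3148
Ratio ≈ 4.31:1


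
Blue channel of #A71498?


Color: #A71498
R = A7 = 167
G = 14 = 20
B = 98 = 152
Blue = 152


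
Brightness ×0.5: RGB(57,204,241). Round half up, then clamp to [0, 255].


Multiply each channel by 0.5, round half up, clamp to [0, 255]
R: 57×0.5 = 28.5 → round → 29
G: 204×0.5 = 102
B: 241×0.5 = 120.5 → round → 121
= RGB(29, 102, 121)


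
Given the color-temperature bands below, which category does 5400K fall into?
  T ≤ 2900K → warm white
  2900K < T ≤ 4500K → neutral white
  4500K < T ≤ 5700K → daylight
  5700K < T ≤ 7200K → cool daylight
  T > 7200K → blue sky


Temperature: 5400K
4500K < 5400K ≤ 5700K → daylight
Classification: daylight


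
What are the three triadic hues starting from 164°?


Triadic: equally spaced at 120° intervals
H1 = 164°
H2 = (164 + 120) mod 360 = 284°
H3 = (164 + 240) mod 360 = 44°
Triadic = 164°, 284°, 44°


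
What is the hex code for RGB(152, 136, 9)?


R = 152 → 98 (hex)
G = 136 → 88 (hex)
B = 9 → 09 (hex)
Hex = #988809


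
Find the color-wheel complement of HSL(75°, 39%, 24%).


Complement = opposite side of color wheel = hue + 180°
H' = (75 + 180) mod 360 = 255°
S and L unchanged.
= HSL(255°, 39%, 24%)


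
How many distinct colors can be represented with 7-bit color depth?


Colors = 2^bits = 2^7
= 128 colors


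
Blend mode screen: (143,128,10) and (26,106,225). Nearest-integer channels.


Screen: C = 255 - (255-A)×(255-B)/255, rounded to nearest integer
R: 255 - (255-143)×(255-26)/255 = 255 - 25648/255 ≈ 255 - 100.580 = 154.420 → 154
G: 255 - (255-128)×(255-106)/255 = 255 - 18923/255 ≈ 255 - 74.208 = 180.792 → 181
B: 255 - (255-10)×(255-225)/255 = 255 - 7350/255 ≈ 255 - 28.824 = 226.176 → 226
= RGB(154, 181, 226)


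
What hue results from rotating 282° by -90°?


New hue = (H + rotation) mod 360
New hue = (282 -90) mod 360
= 192 mod 360
= 192°


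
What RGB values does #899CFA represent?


89 → 137 (R)
9C → 156 (G)
FA → 250 (B)
= RGB(137, 156, 250)


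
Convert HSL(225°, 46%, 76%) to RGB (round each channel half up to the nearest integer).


H=225°, S=0.46, L=0.76
C = (1-|2L-1|)×S = (1-|0.52|)×0.46 = 0.2208
H' = H/60 = 225/60 ≈ 3.7500; X = C×(1-|H' mod 2 - 1|) = 0.0552
m = L - C/2 = 0.76 - 0.1104 = 0.6496
Sector ⌊H'⌋ = 3 → (R',G',B') = (0.0, 0.0552, 0.2208)
RGB = ((R'+m)×255, (G'+m)×255, (B'+m)×255) = (165.648, 179.724, 221.952)
Round half up → RGB(166, 180, 222)


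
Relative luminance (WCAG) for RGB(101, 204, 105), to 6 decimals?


Linearize each channel (sRGB transfer function): c = v/255; c_lin = c/12.92 if c ≤ 0.04045, else ((c+0.055)/1.055)^2.4
  R: 101/255 ≈ 0.396078 > 0.04045 → ((0.396078+0.055)/1.055)^2.4 ≈ 0.130136
  G: 204/255 ≈ 0.800000 > 0.04045 → ((0.800000+0.055)/1.055)^2.4 ≈ 0.603827
  B: 105/255 ≈ 0.411765 > 0.04045 → ((0.411765+0.055)/1.055)^2.4 ≈ 0.141263
R_lin = 0.130136, G_lin = 0.603827, B_lin = 0.141263
L = 0.2126×R + 0.7152×G + 0.0722×B
L = 0.2126×0.130136 + 0.7152×0.603827 + 0.0722×0.141263
L ≈ 0.469724


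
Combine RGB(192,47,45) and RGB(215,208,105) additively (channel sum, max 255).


Additive: each channel = min(255, C₁+C₂)
R: 192+215 = 407 → 255
G: 47+208 = 255 → 255
B: 45+105 = 150 → 150
= RGB(255, 255, 150)


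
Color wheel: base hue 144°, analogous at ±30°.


Base hue: 144°
Left analog: (144 - 30) mod 360 = 114°
Right analog: (144 + 30) mod 360 = 174°
Analogous hues = 114° and 174°


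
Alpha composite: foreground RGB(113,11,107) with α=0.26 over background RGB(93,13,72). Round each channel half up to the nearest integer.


C = α×F + (1-α)×B, with 1-α = 0.74
R: 0.26×113 + 0.74×93 = 29.38 + 68.82 = 98.20 → 98
G: 0.26×11 + 0.74×13 = 2.86 + 9.62 = 12.48 → 12
B: 0.26×107 + 0.74×72 = 27.82 + 53.28 = 81.10 → 81
= RGB(98, 12, 81)


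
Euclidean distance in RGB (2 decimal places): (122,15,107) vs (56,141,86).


d = √[(R₁-R₂)² + (G₁-G₂)² + (B₁-B₂)²]
d = √[(122-56)² + (15-141)² + (107-86)²]
d = √[4356 + 15876 + 441]
d = √20673
d ≈ 143.78


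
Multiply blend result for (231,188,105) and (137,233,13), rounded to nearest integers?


Multiply: C = A×B/255, rounded to nearest integer
R: 231×137/255 = 31647/255 ≈ 124.106 → 124
G: 188×233/255 = 43804/255 ≈ 171.780 → 172
B: 105×13/255 = 1365/255 ≈ 5.353 → 5
= RGB(124, 172, 5)


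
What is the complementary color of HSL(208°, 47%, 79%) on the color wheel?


Complement = opposite side of color wheel = hue + 180°
H' = (208 + 180) mod 360 = 28°
S and L unchanged.
= HSL(28°, 47%, 79%)


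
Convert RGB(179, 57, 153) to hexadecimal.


R = 179 → B3 (hex)
G = 57 → 39 (hex)
B = 153 → 99 (hex)
Hex = #B33999


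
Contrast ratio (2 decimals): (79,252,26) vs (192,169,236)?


Linearize each sRGB channel c=v/255: c/12.92 if c ≤ 0.04045 else ((c+0.055)/1.055)^2.4
L = 0.2126×R_lin + 0.7152×G_lin + 0.0722×B_lin
Color 1 (79,252,26):
  R=79: 79/255≈0.3098 > 0.04045 → ((0.3098+0.055)/1.055)^2.4 ≈ 0.07819
  G=252: 252/255≈0.9882 > 0.04045 → ((0.9882+0.055)/1.055)^2.4 ≈ 0.97345
  B=26: 26/255≈0.1020 > 0.04045 → ((0.1020+0.055)/1.055)^2.4 ≈ 0.01033
  L1 = 0.2126×0.07819 + 0.7152×0.97345 + 0.0722×0.01033 ≈ 0.71358
Color 2 (192,169,236):
  R=192: 192/255≈0.7529 > 0.04045 → ((0.7529+0.055)/1.055)^2.4 ≈ 0.52712
  G=169: 169/255≈0.6627 > 0.04045 → ((0.6627+0.055)/1.055)^2.4 ≈ 0.39676
  B=236: 236/255≈0.9255 > 0.04045 → ((0.9255+0.055)/1.055)^2.4 ≈ 0.83880
  L2 = 0.2126×0.52712 + 0.7152×0.39676 + 0.0722×0.83880 ≈ 0.45639
Lighter = 0.71358, Darker = 0.45639
Ratio = (L_lighter + 0.05) / (L_darker + 0.05)
Ratio = (0.71358 + 0.05) / (0.45639 + 0.05) = 0.76358 / 0.50639 ≈ 1.5079
Ratio ≈ 1.51:1


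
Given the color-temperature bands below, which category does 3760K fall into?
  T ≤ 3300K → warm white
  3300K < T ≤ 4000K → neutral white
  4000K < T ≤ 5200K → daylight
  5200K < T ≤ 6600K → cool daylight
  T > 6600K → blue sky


Temperature: 3760K
3300K < 3760K ≤ 4000K → neutral white
Classification: neutral white


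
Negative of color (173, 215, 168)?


Invert: (255-R, 255-G, 255-B)
R: 255-173 = 82
G: 255-215 = 40
B: 255-168 = 87
= RGB(82, 40, 87)


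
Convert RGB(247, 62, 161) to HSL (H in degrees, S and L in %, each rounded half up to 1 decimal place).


Normalize: R'=247/255≈0.9686, G'=62/255≈0.2431, B'=161/255≈0.6314
Max=247/255, Min=62/255, Δ=Max-Min=185/255
L = (Max+Min)/2 = (247+62)/510 = 309/510 = 0.60588… → L = 60.6%
L > 0.5 → S = Δ/(2-Max-Min) = 185/(510-247-62) = 185/201 = 0.92039… → S = 92.0%
(the 1/255 factors cancel in S and H, so raw channel differences can be used)
Max is R' → H = 60 × (((G-B)/Δ) mod 6) = 60 × (((62-161)/185) mod 6)
  (-99)/185 = -0.5351…; negative, so add 6 → 5.4648…
  H = 60 × 5.4648… = 327.891…° → H = 327.9°
= HSL(327.9°, 92.0%, 60.6%)


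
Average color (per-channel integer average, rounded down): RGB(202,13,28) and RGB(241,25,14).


Midpoint: each channel = ⌊(C₁+C₂)/2⌋
R: ⌊(202+241)/2⌋ = 221
G: ⌊(13+25)/2⌋ = 19
B: ⌊(28+14)/2⌋ = 21
= RGB(221, 19, 21)


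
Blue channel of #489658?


Color: #489658
R = 48 = 72
G = 96 = 150
B = 58 = 88
Blue = 88


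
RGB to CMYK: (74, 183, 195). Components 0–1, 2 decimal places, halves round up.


R'=74/255≈0.2902, G'=183/255≈0.7176, B'=195/255≈0.7647
K = 1 - max(R',G',B') = 1 - 195/255 = 60/255 = 0.23529… → 0.24
(1-R'-K)/(1-K) simplifies to (max-R)/max with max = 195:
C = (195-74)/195 = 121/195 = 0.62051… → 0.62
M = (195-183)/195 = 12/195 = 0.06153… → 0.06
Y = (195-195)/195 = 0/195 = 0 → 0.00
= CMYK(0.62, 0.06, 0.00, 0.24)


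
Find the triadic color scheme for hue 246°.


Triadic: equally spaced at 120° intervals
H1 = 246°
H2 = (246 + 120) mod 360 = 6°
H3 = (246 + 240) mod 360 = 126°
Triadic = 246°, 6°, 126°


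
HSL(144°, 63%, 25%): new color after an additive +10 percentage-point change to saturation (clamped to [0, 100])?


Original S = 63%
Adjustment = +10 percentage points
New S = 63 + (10) = 73
Clamp to [0, 100] → 73
= HSL(144°, 73%, 25%)


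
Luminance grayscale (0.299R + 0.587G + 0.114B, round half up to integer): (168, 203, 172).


Gray = 0.299×R + 0.587×G + 0.114×B
Gray = 0.299×168 + 0.587×203 + 0.114×172
Gray = 50.232 + 119.161 + 19.608
Gray = 189.001 → round half up → 189
Gray = 189


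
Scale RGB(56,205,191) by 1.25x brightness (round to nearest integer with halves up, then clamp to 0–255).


Multiply each channel by 1.25, round half up, clamp to [0, 255]
R: 56×1.25 = 70
G: 205×1.25 = 256.25 → round → 256 → clamp → 255
B: 191×1.25 = 238.75 → round → 239
= RGB(70, 255, 239)


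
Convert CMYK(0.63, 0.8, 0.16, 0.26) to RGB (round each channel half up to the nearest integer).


R = 255 × (1-C) × (1-K) = 255 × 0.37 × 0.74 = 69.819 → 70
G = 255 × (1-M) × (1-K) = 255 × 0.20 × 0.74 = 37.74 → 38
B = 255 × (1-Y) × (1-K) = 255 × 0.84 × 0.74 = 158.508 → 159
= RGB(70, 38, 159)


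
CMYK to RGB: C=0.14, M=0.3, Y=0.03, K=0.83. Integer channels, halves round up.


R = 255 × (1-C) × (1-K) = 255 × 0.86 × 0.17 = 37.281 → 37
G = 255 × (1-M) × (1-K) = 255 × 0.70 × 0.17 = 30.345 → 30
B = 255 × (1-Y) × (1-K) = 255 × 0.97 × 0.17 = 42.0495 → 42
= RGB(37, 30, 42)


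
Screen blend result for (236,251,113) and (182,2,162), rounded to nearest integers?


Screen: C = 255 - (255-A)×(255-B)/255, rounded to nearest integer
R: 255 - (255-236)×(255-182)/255 = 255 - 1387/255 ≈ 255 - 5.439 = 249.561 → 250
G: 255 - (255-251)×(255-2)/255 = 255 - 1012/255 ≈ 255 - 3.969 = 251.031 → 251
B: 255 - (255-113)×(255-162)/255 = 255 - 13206/255 ≈ 255 - 51.788 = 203.212 → 203
= RGB(250, 251, 203)


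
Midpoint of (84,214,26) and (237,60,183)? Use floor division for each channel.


Midpoint: each channel = ⌊(C₁+C₂)/2⌋
R: ⌊(84+237)/2⌋ = 160
G: ⌊(214+60)/2⌋ = 137
B: ⌊(26+183)/2⌋ = 104
= RGB(160, 137, 104)


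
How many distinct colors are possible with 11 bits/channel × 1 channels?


Total bits = 11 bits/channel × 1 channels = 11 bits
Distinct colors = 2^11
= 2,048 colors


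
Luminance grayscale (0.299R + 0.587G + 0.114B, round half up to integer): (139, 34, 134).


Gray = 0.299×R + 0.587×G + 0.114×B
Gray = 0.299×139 + 0.587×34 + 0.114×134
Gray = 41.561 + 19.958 + 15.276
Gray = 76.795 → round half up → 77
Gray = 77


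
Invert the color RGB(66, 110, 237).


Invert: (255-R, 255-G, 255-B)
R: 255-66 = 189
G: 255-110 = 145
B: 255-237 = 18
= RGB(189, 145, 18)


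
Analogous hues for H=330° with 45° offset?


Base hue: 330°
Left analog: (330 - 45) mod 360 = 285°
Right analog: (330 + 45) mod 360 = 15°
Analogous hues = 285° and 15°


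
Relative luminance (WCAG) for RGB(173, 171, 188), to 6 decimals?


Linearize each channel (sRGB transfer function): c = v/255; c_lin = c/12.92 if c ≤ 0.04045, else ((c+0.055)/1.055)^2.4
  R: 173/255 ≈ 0.678431 > 0.04045 → ((0.678431+0.055)/1.055)^2.4 ≈ 0.417885
  G: 171/255 ≈ 0.670588 > 0.04045 → ((0.670588+0.055)/1.055)^2.4 ≈ 0.407240
  B: 188/255 ≈ 0.737255 > 0.04045 → ((0.737255+0.055)/1.055)^2.4 ≈ 0.502886
R_lin = 0.417885, G_lin = 0.407240, B_lin = 0.502886
L = 0.2126×R + 0.7152×G + 0.0722×B
L = 0.2126×0.417885 + 0.7152×0.407240 + 0.0722×0.502886
L ≈ 0.416409


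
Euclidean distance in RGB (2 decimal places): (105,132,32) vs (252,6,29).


d = √[(R₁-R₂)² + (G₁-G₂)² + (B₁-B₂)²]
d = √[(105-252)² + (132-6)² + (32-29)²]
d = √[21609 + 15876 + 9]
d = √37494
d ≈ 193.63


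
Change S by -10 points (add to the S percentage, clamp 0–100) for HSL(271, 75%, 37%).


Original S = 75%
Adjustment = -10 percentage points
New S = 75 + (-10) = 65
Clamp to [0, 100] → 65
= HSL(271°, 65%, 37%)


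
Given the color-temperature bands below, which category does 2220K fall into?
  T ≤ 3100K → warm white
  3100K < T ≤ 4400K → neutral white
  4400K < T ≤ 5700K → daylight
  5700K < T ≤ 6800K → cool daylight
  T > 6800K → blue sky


Temperature: 2220K
2220K ≤ 3100K → warm white
Classification: warm white


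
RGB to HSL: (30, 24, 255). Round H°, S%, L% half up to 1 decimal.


Normalize: R'=30/255≈0.1176, G'=24/255≈0.0941, B'=255/255≈1.0000
Max=255/255, Min=24/255, Δ=Max-Min=231/255
L = (Max+Min)/2 = (255+24)/510 = 279/510 = 0.54705… → L = 54.7%
L > 0.5 → S = Δ/(2-Max-Min) = 231/(510-255-24) = 231/231 = 1 → S = 100.0%
(the 1/255 factors cancel in S and H, so raw channel differences can be used)
Max is B' → H = 60 × ((R-G)/Δ + 4) = 60 × ((30-24)/231 + 4)
  6/231 + 4 = 0.0259… + 4 = 4.0259…
  H = 60 × 4.0259… = 241.558…° → H = 241.6°
= HSL(241.6°, 100.0%, 54.7%)


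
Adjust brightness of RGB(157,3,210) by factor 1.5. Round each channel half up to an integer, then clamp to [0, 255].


Multiply each channel by 1.5, round half up, clamp to [0, 255]
R: 157×1.5 = 235.5 → round → 236
G: 3×1.5 = 4.5 → round → 5
B: 210×1.5 = 315 → clamp → 255
= RGB(236, 5, 255)


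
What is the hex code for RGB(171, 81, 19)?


R = 171 → AB (hex)
G = 81 → 51 (hex)
B = 19 → 13 (hex)
Hex = #AB5113


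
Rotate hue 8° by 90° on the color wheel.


New hue = (H + rotation) mod 360
New hue = (8 + 90) mod 360
= 98 mod 360
= 98°


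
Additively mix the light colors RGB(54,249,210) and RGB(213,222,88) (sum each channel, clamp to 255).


Additive: each channel = min(255, C₁+C₂)
R: 54+213 = 267 → 255
G: 249+222 = 471 → 255
B: 210+88 = 298 → 255
= RGB(255, 255, 255)


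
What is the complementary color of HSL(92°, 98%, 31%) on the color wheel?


Complement = opposite side of color wheel = hue + 180°
H' = (92 + 180) mod 360 = 272°
S and L unchanged.
= HSL(272°, 98%, 31%)


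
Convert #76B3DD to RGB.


76 → 118 (R)
B3 → 179 (G)
DD → 221 (B)
= RGB(118, 179, 221)


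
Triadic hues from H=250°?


Triadic: equally spaced at 120° intervals
H1 = 250°
H2 = (250 + 120) mod 360 = 10°
H3 = (250 + 240) mod 360 = 130°
Triadic = 250°, 10°, 130°


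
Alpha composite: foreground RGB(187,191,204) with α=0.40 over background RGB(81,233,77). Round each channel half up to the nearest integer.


C = α×F + (1-α)×B, with 1-α = 0.60
R: 0.40×187 + 0.60×81 = 74.80 + 48.60 = 123.40 → 123
G: 0.40×191 + 0.60×233 = 76.40 + 139.80 = 216.20 → 216
B: 0.40×204 + 0.60×77 = 81.60 + 46.20 = 127.80 → 128
= RGB(123, 216, 128)


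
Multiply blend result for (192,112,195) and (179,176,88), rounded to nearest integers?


Multiply: C = A×B/255, rounded to nearest integer
R: 192×179/255 = 34368/255 ≈ 134.776 → 135
G: 112×176/255 = 19712/255 ≈ 77.302 → 77
B: 195×88/255 = 17160/255 ≈ 67.294 → 67
= RGB(135, 77, 67)


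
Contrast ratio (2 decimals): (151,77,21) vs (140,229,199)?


Linearize each sRGB channel c=v/255: c/12.92 if c ≤ 0.04045 else ((c+0.055)/1.055)^2.4
L = 0.2126×R_lin + 0.7152×G_lin + 0.0722×B_lin
Color 1 (151,77,21):
  R=151: 151/255≈0.5922 > 0.04045 → ((0.5922+0.055)/1.055)^2.4 ≈ 0.30947
  G=77: 77/255≈0.3020 > 0.04045 → ((0.3020+0.055)/1.055)^2.4 ≈ 0.07421
  B=21: 21/255≈0.0824 > 0.04045 → ((0.0824+0.055)/1.055)^2.4 ≈ 0.00750
  L1 = 0.2126×0.30947 + 0.7152×0.07421 + 0.0722×0.00750 ≈ 0.11941
Color 2 (140,229,199):
  R=140: 140/255≈0.5490 > 0.04045 → ((0.5490+0.055)/1.055)^2.4 ≈ 0.26225
  G=229: 229/255≈0.8980 > 0.04045 → ((0.8980+0.055)/1.055)^2.4 ≈ 0.78354
  B=199: 199/255≈0.7804 > 0.04045 → ((0.7804+0.055)/1.055)^2.4 ≈ 0.57112
  L2 = 0.2126×0.26225 + 0.7152×0.78354 + 0.0722×0.57112 ≈ 0.65738
Lighter = 0.65738, Darker = 0.11941
Ratio = (L_lighter + 0.05) / (L_darker + 0.05)
Ratio = (0.65738 + 0.05) / (0.11941 + 0.05) = 0.70738 / 0.16941 ≈ 4.1755
Ratio ≈ 4.18:1


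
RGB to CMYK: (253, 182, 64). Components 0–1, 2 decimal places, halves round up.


R'=253/255≈0.9922, G'=182/255≈0.7137, B'=64/255≈0.2510
K = 1 - max(R',G',B') = 1 - 253/255 = 2/255 = 0.00784… → 0.01
(1-R'-K)/(1-K) simplifies to (max-R)/max with max = 253:
C = (253-253)/253 = 0/253 = 0 → 0.00
M = (253-182)/253 = 71/253 = 0.28063… → 0.28
Y = (253-64)/253 = 189/253 = 0.74703… → 0.75
= CMYK(0.00, 0.28, 0.75, 0.01)


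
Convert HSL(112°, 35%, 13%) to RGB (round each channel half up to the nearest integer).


H=112°, S=0.35, L=0.13
C = (1-|2L-1|)×S = (1-|-0.74|)×0.35 = 0.091
H' = H/60 = 112/60 ≈ 1.8667; X = C×(1-|H' mod 2 - 1|) ≈ 0.0121
m = L - C/2 = 0.13 - 0.0455 = 0.0845
Sector ⌊H'⌋ = 1 → (R',G',B') = (≈0.0121, 0.091, 0.0)
RGB = ((R'+m)×255, (G'+m)×255, (B'+m)×255) = (24.6415, 44.7525, 21.5475)
Round half up → RGB(25, 45, 22)


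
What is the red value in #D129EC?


Color: #D129EC
R = D1 = 209
G = 29 = 41
B = EC = 236
Red = 209


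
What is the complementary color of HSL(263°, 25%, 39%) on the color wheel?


Complement = opposite side of color wheel = hue + 180°
H' = (263 + 180) mod 360 = 83°
S and L unchanged.
= HSL(83°, 25%, 39%)


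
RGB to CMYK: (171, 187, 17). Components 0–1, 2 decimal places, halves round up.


R'=171/255≈0.6706, G'=187/255≈0.7333, B'=17/255≈0.0667
K = 1 - max(R',G',B') = 1 - 187/255 = 68/255 = 0.26666… → 0.27
(1-R'-K)/(1-K) simplifies to (max-R)/max with max = 187:
C = (187-171)/187 = 16/187 = 0.08556… → 0.09
M = (187-187)/187 = 0/187 = 0 → 0.00
Y = (187-17)/187 = 170/187 = 0.90909… → 0.91
= CMYK(0.09, 0.00, 0.91, 0.27)


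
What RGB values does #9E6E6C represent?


9E → 158 (R)
6E → 110 (G)
6C → 108 (B)
= RGB(158, 110, 108)


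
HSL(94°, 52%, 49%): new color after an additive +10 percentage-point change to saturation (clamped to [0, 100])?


Original S = 52%
Adjustment = +10 percentage points
New S = 52 + (10) = 62
Clamp to [0, 100] → 62
= HSL(94°, 62%, 49%)


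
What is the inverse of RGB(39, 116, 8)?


Invert: (255-R, 255-G, 255-B)
R: 255-39 = 216
G: 255-116 = 139
B: 255-8 = 247
= RGB(216, 139, 247)


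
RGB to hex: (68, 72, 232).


R = 68 → 44 (hex)
G = 72 → 48 (hex)
B = 232 → E8 (hex)
Hex = #4448E8


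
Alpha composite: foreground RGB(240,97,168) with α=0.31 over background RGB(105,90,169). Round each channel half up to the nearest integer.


C = α×F + (1-α)×B, with 1-α = 0.69
R: 0.31×240 + 0.69×105 = 74.40 + 72.45 = 146.85 → 147
G: 0.31×97 + 0.69×90 = 30.07 + 62.10 = 92.17 → 92
B: 0.31×168 + 0.69×169 = 52.08 + 116.61 = 168.69 → 169
= RGB(147, 92, 169)


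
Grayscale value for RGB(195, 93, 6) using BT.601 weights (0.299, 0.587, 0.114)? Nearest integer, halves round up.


Gray = 0.299×R + 0.587×G + 0.114×B
Gray = 0.299×195 + 0.587×93 + 0.114×6
Gray = 58.305 + 54.591 + 0.684
Gray = 113.580 → round half up → 114
Gray = 114


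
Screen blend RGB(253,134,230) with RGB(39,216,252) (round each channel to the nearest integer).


Screen: C = 255 - (255-A)×(255-B)/255, rounded to nearest integer
R: 255 - (255-253)×(255-39)/255 = 255 - 432/255 ≈ 255 - 1.694 = 253.306 → 253
G: 255 - (255-134)×(255-216)/255 = 255 - 4719/255 ≈ 255 - 18.506 = 236.494 → 236
B: 255 - (255-230)×(255-252)/255 = 255 - 75/255 ≈ 255 - 0.294 = 254.706 → 255
= RGB(253, 236, 255)


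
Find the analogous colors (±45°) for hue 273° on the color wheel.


Base hue: 273°
Left analog: (273 - 45) mod 360 = 228°
Right analog: (273 + 45) mod 360 = 318°
Analogous hues = 228° and 318°


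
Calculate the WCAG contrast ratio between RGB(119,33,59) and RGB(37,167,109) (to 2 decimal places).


Linearize each sRGB channel c=v/255: c/12.92 if c ≤ 0.04045 else ((c+0.055)/1.055)^2.4
L = 0.2126×R_lin + 0.7152×G_lin + 0.0722×B_lin
Color 1 (119,33,59):
  R=119: 119/255≈0.4667 > 0.04045 → ((0.4667+0.055)/1.055)^2.4 ≈ 0.18447
  G=33: 33/255≈0.1294 > 0.04045 → ((0.1294+0.055)/1.055)^2.4 ≈ 0.01521
  B=59: 59/255≈0.2314 > 0.04045 → ((0.2314+0.055)/1.055)^2.4 ≈ 0.04374
  L1 = 0.2126×0.18447 + 0.7152×0.01521 + 0.0722×0.04374 ≈ 0.05325
Color 2 (37,167,109):
  R=37: 37/255≈0.1451 > 0.04045 → ((0.1451+0.055)/1.055)^2.4 ≈ 0.01850
  G=167: 167/255≈0.6549 > 0.04045 → ((0.6549+0.055)/1.055)^2.4 ≈ 0.38643
  B=109: 109/255≈0.4275 > 0.04045 → ((0.4275+0.055)/1.055)^2.4 ≈ 0.15293
  L2 = 0.2126×0.01850 + 0.7152×0.38643 + 0.0722×0.15293 ≈ 0.29135
Lighter = 0.29135, Darker = 0.05325
Ratio = (L_lighter + 0.05) / (L_darker + 0.05)
Ratio = (0.29135 + 0.05) / (0.05325 + 0.05) = 0.34135 / 0.10325 ≈ 3.3059
Ratio ≈ 3.31:1


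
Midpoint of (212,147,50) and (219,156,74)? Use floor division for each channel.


Midpoint: each channel = ⌊(C₁+C₂)/2⌋
R: ⌊(212+219)/2⌋ = 215
G: ⌊(147+156)/2⌋ = 151
B: ⌊(50+74)/2⌋ = 62
= RGB(215, 151, 62)


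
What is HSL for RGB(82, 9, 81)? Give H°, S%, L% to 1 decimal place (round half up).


Normalize: R'=82/255≈0.3216, G'=9/255≈0.0353, B'=81/255≈0.3176
Max=82/255, Min=9/255, Δ=Max-Min=73/255
L = (Max+Min)/2 = (82+9)/510 = 91/510 = 0.17843… → L = 17.8%
L ≤ 0.5 → S = Δ/(Max+Min) = 73/(82+9) = 73/91 = 0.80219… → S = 80.2%
(the 1/255 factors cancel in S and H, so raw channel differences can be used)
Max is R' → H = 60 × (((G-B)/Δ) mod 6) = 60 × (((9-81)/73) mod 6)
  (-72)/73 = -0.9863…; negative, so add 6 → 5.0136…
  H = 60 × 5.0136… = 300.821…° → H = 300.8°
= HSL(300.8°, 80.2%, 17.8%)


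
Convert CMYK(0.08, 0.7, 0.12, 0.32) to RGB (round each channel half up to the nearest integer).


R = 255 × (1-C) × (1-K) = 255 × 0.92 × 0.68 = 159.528 → 160
G = 255 × (1-M) × (1-K) = 255 × 0.30 × 0.68 = 52.02 → 52
B = 255 × (1-Y) × (1-K) = 255 × 0.88 × 0.68 = 152.592 → 153
= RGB(160, 52, 153)


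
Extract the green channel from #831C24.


Color: #831C24
R = 83 = 131
G = 1C = 28
B = 24 = 36
Green = 28


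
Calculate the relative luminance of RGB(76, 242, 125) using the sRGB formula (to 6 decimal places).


Linearize each channel (sRGB transfer function): c = v/255; c_lin = c/12.92 if c ≤ 0.04045, else ((c+0.055)/1.055)^2.4
  R: 76/255 ≈ 0.298039 > 0.04045 → ((0.298039+0.055)/1.055)^2.4 ≈ 0.072272
  G: 242/255 ≈ 0.949020 > 0.04045 → ((0.949020+0.055)/1.055)^2.4 ≈ 0.887923
  B: 125/255 ≈ 0.490196 > 0.04045 → ((0.490196+0.055)/1.055)^2.4 ≈ 0.205079
R_lin = 0.072272, G_lin = 0.887923, B_lin = 0.205079
L = 0.2126×R + 0.7152×G + 0.0722×B
L = 0.2126×0.072272 + 0.7152×0.887923 + 0.0722×0.205079
L ≈ 0.665214


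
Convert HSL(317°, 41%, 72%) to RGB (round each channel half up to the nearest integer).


H=317°, S=0.41, L=0.72
C = (1-|2L-1|)×S = (1-|0.44|)×0.41 = 0.2296
H' = H/60 = 317/60 ≈ 5.2833; X = C×(1-|H' mod 2 - 1|) ≈ 0.1645
m = L - C/2 = 0.72 - 0.1148 = 0.6052
Sector ⌊H'⌋ = 5 → (R',G',B') = (0.2296, 0.0, ≈0.1645)
RGB = ((R'+m)×255, (G'+m)×255, (B'+m)×255) = (212.874, 154.326, 196.2854)
Round half up → RGB(213, 154, 196)


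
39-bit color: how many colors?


Colors = 2^bits = 2^39
= 549,755,813,888 colors


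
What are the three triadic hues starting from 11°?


Triadic: equally spaced at 120° intervals
H1 = 11°
H2 = (11 + 120) mod 360 = 131°
H3 = (11 + 240) mod 360 = 251°
Triadic = 11°, 131°, 251°


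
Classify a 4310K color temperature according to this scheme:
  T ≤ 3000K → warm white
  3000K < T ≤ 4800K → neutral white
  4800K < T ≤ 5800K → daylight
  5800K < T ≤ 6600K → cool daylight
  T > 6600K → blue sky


Temperature: 4310K
3000K < 4310K ≤ 4800K → neutral white
Classification: neutral white


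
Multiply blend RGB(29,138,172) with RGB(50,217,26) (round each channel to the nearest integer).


Multiply: C = A×B/255, rounded to nearest integer
R: 29×50/255 = 1450/255 ≈ 5.686 → 6
G: 138×217/255 = 29946/255 ≈ 117.435 → 117
B: 172×26/255 = 4472/255 ≈ 17.537 → 18
= RGB(6, 117, 18)


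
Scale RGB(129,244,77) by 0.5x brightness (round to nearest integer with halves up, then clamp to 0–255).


Multiply each channel by 0.5, round half up, clamp to [0, 255]
R: 129×0.5 = 64.5 → round → 65
G: 244×0.5 = 122
B: 77×0.5 = 38.5 → round → 39
= RGB(65, 122, 39)


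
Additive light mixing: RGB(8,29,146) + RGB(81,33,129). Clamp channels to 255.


Additive: each channel = min(255, C₁+C₂)
R: 8+81 = 89 → 89
G: 29+33 = 62 → 62
B: 146+129 = 275 → 255
= RGB(89, 62, 255)


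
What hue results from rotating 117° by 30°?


New hue = (H + rotation) mod 360
New hue = (117 + 30) mod 360
= 147 mod 360
= 147°


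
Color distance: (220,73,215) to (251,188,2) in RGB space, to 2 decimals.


d = √[(R₁-R₂)² + (G₁-G₂)² + (B₁-B₂)²]
d = √[(220-251)² + (73-188)² + (215-2)²]
d = √[961 + 13225 + 45369]
d = √59555
d ≈ 244.04


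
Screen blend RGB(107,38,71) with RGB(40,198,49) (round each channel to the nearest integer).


Screen: C = 255 - (255-A)×(255-B)/255, rounded to nearest integer
R: 255 - (255-107)×(255-40)/255 = 255 - 31820/255 ≈ 255 - 124.784 = 130.216 → 130
G: 255 - (255-38)×(255-198)/255 = 255 - 12369/255 ≈ 255 - 48.506 = 206.494 → 206
B: 255 - (255-71)×(255-49)/255 = 255 - 37904/255 ≈ 255 - 148.643 = 106.357 → 106
= RGB(130, 206, 106)


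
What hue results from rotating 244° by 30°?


New hue = (H + rotation) mod 360
New hue = (244 + 30) mod 360
= 274 mod 360
= 274°


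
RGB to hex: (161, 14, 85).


R = 161 → A1 (hex)
G = 14 → 0E (hex)
B = 85 → 55 (hex)
Hex = #A10E55


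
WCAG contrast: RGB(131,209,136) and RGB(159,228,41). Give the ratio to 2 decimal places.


Linearize each sRGB channel c=v/255: c/12.92 if c ≤ 0.04045 else ((c+0.055)/1.055)^2.4
L = 0.2126×R_lin + 0.7152×G_lin + 0.0722×B_lin
Color 1 (131,209,136):
  R=131: 131/255≈0.5137 > 0.04045 → ((0.5137+0.055)/1.055)^2.4 ≈ 0.22697
  G=209: 209/255≈0.8196 > 0.04045 → ((0.8196+0.055)/1.055)^2.4 ≈ 0.63760
  B=136: 136/255≈0.5333 > 0.04045 → ((0.5333+0.055)/1.055)^2.4 ≈ 0.24620
  L1 = 0.2126×0.22697 + 0.7152×0.63760 + 0.0722×0.24620 ≈ 0.52204
Color 2 (159,228,41):
  R=159: 159/255≈0.6235 > 0.04045 → ((0.6235+0.055)/1.055)^2.4 ≈ 0.34670
  G=228: 228/255≈0.8941 > 0.04045 → ((0.8941+0.055)/1.055)^2.4 ≈ 0.77582
  B=41: 41/255≈0.1608 > 0.04045 → ((0.1608+0.055)/1.055)^2.4 ≈ 0.02217
  L2 = 0.2126×0.34670 + 0.7152×0.77582 + 0.0722×0.02217 ≈ 0.63018
Lighter = 0.63018, Darker = 0.52204
Ratio = (L_lighter + 0.05) / (L_darker + 0.05)
Ratio = (0.63018 + 0.05) / (0.52204 + 0.05) = 0.68018 / 0.57204 ≈ 1.1890
Ratio ≈ 1.19:1


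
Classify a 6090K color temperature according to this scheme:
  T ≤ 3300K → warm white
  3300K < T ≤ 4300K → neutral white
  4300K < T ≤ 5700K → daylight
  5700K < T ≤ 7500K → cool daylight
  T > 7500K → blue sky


Temperature: 6090K
5700K < 6090K ≤ 7500K → cool daylight
Classification: cool daylight


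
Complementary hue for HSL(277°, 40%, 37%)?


Complement = opposite side of color wheel = hue + 180°
H' = (277 + 180) mod 360 = 97°
S and L unchanged.
= HSL(97°, 40%, 37%)


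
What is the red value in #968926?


Color: #968926
R = 96 = 150
G = 89 = 137
B = 26 = 38
Red = 150


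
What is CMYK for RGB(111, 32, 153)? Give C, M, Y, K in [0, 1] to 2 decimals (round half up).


R'=111/255≈0.4353, G'=32/255≈0.1255, B'=153/255≈0.6000
K = 1 - max(R',G',B') = 1 - 153/255 = 102/255 = 0.4 → 0.40
(1-R'-K)/(1-K) simplifies to (max-R)/max with max = 153:
C = (153-111)/153 = 42/153 = 0.27450… → 0.27
M = (153-32)/153 = 121/153 = 0.79084… → 0.79
Y = (153-153)/153 = 0/153 = 0 → 0.00
= CMYK(0.27, 0.79, 0.00, 0.40)
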